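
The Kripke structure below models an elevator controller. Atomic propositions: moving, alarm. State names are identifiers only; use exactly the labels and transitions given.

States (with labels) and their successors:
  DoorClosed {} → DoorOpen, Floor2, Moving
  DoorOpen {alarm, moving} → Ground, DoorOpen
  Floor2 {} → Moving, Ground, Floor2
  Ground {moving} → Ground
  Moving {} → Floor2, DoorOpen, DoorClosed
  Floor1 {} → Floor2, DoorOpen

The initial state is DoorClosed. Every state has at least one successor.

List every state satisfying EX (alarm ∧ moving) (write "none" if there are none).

{DoorClosed, DoorOpen, Moving, Floor1}

States satisfying alarm ∧ moving: {DoorOpen}.
States satisfying EX (alarm ∧ moving): {DoorClosed, DoorOpen, Moving, Floor1}.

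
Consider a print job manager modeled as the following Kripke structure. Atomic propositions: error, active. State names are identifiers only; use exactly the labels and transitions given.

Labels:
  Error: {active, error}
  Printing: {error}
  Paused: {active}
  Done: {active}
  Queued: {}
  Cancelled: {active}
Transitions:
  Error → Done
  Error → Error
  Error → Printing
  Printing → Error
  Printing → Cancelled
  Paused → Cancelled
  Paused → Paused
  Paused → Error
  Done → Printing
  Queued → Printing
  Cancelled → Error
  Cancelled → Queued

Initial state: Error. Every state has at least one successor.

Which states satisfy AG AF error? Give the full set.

{Error, Printing, Done, Queued, Cancelled}

States satisfying AF error: {Error, Printing, Done, Queued, Cancelled}.
States satisfying AG AF error: {Error, Printing, Done, Queued, Cancelled}.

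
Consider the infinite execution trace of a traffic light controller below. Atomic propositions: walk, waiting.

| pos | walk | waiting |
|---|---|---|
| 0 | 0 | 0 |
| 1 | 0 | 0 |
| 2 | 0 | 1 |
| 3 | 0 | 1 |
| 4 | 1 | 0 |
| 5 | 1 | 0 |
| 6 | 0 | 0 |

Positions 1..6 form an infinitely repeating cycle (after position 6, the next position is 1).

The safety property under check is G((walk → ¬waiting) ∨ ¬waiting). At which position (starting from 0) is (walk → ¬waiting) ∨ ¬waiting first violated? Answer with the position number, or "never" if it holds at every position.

never

(walk → ¬waiting) ∨ ¬waiting holds at every position 0..6, and those are all the positions the trace ever visits, so the invariant G((walk → ¬waiting) ∨ ¬waiting) is never violated.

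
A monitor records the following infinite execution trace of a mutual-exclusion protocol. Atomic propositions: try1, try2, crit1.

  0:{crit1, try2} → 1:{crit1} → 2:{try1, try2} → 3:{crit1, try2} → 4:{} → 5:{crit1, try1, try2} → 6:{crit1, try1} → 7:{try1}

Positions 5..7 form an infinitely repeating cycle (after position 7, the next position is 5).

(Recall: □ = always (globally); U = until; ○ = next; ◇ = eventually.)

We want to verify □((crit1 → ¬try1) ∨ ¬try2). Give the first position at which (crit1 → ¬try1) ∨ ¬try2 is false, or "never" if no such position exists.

Check (crit1 → ¬try1) ∨ ¬try2 at each position in order: 0 ✓, 1 ✓, 2 ✓, 3 ✓, 4 ✓.
At position 5 the labels are {crit1, try1, try2}, so (crit1 → ¬try1) ∨ ¬try2 is false there. This is the first violation.

5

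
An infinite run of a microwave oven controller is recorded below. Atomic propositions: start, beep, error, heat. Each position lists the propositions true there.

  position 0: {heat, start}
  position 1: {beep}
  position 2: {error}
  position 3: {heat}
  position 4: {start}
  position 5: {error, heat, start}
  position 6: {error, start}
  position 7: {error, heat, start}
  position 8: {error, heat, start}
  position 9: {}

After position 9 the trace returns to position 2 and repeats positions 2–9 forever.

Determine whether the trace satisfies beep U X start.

Walking from position 0: at position 0, X start has not yet held and beep fails, so beep U X start is false.

Violated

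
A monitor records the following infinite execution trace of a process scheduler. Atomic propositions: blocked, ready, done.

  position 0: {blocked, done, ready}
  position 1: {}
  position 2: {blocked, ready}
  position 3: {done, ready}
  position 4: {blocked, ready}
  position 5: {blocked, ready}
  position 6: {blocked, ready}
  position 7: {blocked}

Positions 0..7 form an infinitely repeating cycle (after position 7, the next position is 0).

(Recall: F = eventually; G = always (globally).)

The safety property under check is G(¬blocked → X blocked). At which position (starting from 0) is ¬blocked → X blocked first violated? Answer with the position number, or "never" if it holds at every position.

¬blocked → X blocked holds at every position 0..7, and those are all the positions the trace ever visits, so the invariant G(¬blocked → X blocked) is never violated.

never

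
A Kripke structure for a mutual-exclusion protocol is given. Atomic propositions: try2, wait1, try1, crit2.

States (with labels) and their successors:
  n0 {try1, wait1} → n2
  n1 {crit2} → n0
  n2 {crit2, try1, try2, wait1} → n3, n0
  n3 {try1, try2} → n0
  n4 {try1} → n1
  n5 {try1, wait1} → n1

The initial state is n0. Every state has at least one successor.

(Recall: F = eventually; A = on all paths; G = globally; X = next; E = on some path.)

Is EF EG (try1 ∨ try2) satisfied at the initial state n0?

States satisfying EG (try1 ∨ try2): {n0, n2, n3}.
States satisfying EF EG (try1 ∨ try2): {n0, n1, n2, n3, n4, n5}.
Some path from n0 reaches a state where EG (try1 ∨ try2) holds.
n0 ∈ Sat(EF EG (try1 ∨ try2)).

Holds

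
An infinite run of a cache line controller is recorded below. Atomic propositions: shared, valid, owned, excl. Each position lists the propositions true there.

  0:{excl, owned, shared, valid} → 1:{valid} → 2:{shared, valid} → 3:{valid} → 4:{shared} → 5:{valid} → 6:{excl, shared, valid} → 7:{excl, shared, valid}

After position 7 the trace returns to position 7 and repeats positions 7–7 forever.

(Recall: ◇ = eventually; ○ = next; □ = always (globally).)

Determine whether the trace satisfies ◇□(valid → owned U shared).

Holds

□(valid → owned U shared) holds at position 6, which is reachable from 0, so ◇□(valid → owned U shared) holds.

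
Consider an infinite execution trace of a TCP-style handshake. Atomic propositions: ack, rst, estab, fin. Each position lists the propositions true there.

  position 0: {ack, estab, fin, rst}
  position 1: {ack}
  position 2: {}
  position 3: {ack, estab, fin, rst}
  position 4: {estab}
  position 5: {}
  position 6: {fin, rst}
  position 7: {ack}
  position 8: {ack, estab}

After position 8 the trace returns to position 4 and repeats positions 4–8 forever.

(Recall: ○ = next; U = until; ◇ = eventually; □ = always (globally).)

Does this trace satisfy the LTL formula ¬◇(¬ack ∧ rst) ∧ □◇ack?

No

◇ack holds at every position 0..8, and those are all positions ever visited, so □◇ack holds.
At position 0: ¬◇(¬ack ∧ rst) is false; □◇ack is true; so ¬◇(¬ack ∧ rst) ∧ □◇ack is false.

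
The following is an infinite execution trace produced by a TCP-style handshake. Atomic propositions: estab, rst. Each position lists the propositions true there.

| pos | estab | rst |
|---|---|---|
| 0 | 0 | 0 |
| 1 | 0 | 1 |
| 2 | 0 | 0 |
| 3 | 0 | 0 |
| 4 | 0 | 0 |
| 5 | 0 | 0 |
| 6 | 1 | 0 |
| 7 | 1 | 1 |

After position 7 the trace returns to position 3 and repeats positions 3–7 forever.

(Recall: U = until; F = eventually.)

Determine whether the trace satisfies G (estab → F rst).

Yes

estab → F rst holds at every position 0..7, and those are all positions ever visited, so G (estab → F rst) holds.
Positions where estab holds: 6, 7.
Check F rst at each: 6→ok, 7→ok.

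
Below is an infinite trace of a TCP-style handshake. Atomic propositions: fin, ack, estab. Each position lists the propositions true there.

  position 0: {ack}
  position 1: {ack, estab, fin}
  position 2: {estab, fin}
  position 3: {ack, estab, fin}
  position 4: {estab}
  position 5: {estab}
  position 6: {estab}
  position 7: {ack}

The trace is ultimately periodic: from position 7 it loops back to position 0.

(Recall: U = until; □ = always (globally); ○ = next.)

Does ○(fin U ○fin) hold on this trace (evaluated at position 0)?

Yes

The position after 0 is 1; fin U ○fin is true there.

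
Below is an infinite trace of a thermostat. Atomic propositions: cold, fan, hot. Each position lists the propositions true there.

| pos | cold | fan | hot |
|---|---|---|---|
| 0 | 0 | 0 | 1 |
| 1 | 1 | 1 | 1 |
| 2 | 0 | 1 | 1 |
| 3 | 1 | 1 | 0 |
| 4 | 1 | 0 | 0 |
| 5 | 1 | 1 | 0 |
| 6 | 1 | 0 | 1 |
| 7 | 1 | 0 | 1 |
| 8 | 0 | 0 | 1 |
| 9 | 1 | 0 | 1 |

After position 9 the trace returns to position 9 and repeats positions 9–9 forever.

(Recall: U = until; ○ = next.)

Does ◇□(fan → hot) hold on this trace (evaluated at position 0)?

Yes

□(fan → hot) holds at position 6, which is reachable from 0, so ◇□(fan → hot) holds.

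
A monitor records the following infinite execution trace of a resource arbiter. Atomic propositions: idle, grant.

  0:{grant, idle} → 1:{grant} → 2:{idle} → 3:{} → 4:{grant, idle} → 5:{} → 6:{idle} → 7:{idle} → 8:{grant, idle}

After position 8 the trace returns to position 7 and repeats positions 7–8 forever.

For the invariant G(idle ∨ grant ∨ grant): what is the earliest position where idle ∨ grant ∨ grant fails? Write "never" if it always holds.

3

Check idle ∨ grant ∨ grant at each position in order: 0 ✓, 1 ✓, 2 ✓.
At position 3 the labels are {}, so idle ∨ grant ∨ grant is false there. This is the first violation.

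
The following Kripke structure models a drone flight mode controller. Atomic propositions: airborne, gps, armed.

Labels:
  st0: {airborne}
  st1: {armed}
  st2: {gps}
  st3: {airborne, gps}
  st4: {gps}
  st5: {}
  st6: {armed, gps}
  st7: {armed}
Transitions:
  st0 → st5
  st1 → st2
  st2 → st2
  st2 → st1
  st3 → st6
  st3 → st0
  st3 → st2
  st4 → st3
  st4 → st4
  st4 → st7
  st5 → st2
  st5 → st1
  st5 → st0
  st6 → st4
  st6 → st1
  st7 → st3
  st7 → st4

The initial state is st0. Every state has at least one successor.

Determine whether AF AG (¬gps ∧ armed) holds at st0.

States satisfying AG (¬gps ∧ armed): ∅.
States satisfying AF AG (¬gps ∧ armed): ∅.
There is a path from st0 along which AG (¬gps ∧ armed) never holds.
st0 ∉ Sat(AF AG (¬gps ∧ armed)).

Does not hold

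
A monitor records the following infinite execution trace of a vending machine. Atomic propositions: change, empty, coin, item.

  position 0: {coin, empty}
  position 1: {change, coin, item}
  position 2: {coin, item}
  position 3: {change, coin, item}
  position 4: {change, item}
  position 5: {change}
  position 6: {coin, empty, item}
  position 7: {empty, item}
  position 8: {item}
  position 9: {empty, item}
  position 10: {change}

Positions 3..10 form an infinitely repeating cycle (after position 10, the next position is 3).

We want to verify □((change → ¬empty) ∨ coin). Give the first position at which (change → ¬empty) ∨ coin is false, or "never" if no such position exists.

(change → ¬empty) ∨ coin holds at every position 0..10, and those are all the positions the trace ever visits, so the invariant □((change → ¬empty) ∨ coin) is never violated.

never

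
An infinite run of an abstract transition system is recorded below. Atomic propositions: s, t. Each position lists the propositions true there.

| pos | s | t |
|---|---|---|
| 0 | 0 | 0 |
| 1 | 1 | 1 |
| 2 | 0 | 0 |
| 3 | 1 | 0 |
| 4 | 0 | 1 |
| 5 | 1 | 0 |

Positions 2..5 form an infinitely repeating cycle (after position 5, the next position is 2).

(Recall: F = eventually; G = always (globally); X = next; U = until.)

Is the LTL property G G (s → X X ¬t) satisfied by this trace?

G (s → X X ¬t) holds at every position 0..5, and those are all positions ever visited, so G G (s → X X ¬t) holds.

Yes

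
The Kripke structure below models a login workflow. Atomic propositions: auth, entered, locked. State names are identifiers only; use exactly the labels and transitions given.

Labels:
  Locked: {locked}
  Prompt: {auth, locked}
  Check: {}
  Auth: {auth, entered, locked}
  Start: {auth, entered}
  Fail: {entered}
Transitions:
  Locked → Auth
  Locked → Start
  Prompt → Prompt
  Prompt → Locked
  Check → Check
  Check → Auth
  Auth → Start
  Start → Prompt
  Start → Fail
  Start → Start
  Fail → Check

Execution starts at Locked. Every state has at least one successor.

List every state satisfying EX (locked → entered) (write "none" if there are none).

{Locked, Check, Auth, Start, Fail}

States satisfying locked → entered: {Check, Auth, Start, Fail}.
States satisfying EX (locked → entered): {Locked, Check, Auth, Start, Fail}.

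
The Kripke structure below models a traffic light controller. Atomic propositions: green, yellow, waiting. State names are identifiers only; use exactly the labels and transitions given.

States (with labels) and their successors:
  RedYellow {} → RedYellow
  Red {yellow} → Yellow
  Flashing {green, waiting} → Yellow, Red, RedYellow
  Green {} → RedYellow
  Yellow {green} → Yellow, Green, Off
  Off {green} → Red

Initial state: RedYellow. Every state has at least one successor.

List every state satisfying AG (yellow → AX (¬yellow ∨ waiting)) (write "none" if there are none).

States satisfying yellow → AX (¬yellow ∨ waiting): {RedYellow, Red, Flashing, Green, Yellow, Off}.
States satisfying AG (yellow → AX (¬yellow ∨ waiting)): {RedYellow, Red, Flashing, Green, Yellow, Off}.

{RedYellow, Red, Flashing, Green, Yellow, Off}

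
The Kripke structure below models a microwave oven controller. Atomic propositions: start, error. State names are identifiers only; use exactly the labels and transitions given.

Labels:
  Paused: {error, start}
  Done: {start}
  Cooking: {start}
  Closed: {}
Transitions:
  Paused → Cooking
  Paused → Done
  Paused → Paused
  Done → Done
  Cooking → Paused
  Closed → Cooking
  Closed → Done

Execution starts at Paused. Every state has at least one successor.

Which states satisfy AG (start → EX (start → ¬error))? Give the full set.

States satisfying start → EX (start → ¬error): {Paused, Done, Closed}.
States satisfying AG (start → EX (start → ¬error)): {Done}.

{Done}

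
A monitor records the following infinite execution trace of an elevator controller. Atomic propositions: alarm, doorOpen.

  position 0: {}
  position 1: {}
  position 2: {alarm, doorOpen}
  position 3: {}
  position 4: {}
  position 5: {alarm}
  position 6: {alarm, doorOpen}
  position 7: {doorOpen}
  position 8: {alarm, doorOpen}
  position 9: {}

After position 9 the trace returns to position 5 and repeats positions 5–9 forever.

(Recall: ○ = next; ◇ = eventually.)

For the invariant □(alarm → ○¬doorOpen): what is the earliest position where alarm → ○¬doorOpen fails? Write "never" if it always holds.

5

Check alarm → ○¬doorOpen at each position in order: 0 ✓, 1 ✓, 2 ✓, 3 ✓, 4 ✓.
At position 5 the labels are {alarm} and the next position 6 has {alarm, doorOpen}, so alarm → ○¬doorOpen is false there. This is the first violation.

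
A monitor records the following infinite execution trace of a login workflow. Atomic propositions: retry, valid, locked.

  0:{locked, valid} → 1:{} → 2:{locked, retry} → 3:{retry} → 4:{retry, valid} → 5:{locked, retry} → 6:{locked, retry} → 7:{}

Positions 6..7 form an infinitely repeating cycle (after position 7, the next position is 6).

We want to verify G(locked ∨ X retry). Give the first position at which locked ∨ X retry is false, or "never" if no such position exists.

never

locked ∨ X retry holds at every position 0..7, and those are all the positions the trace ever visits, so the invariant G(locked ∨ X retry) is never violated.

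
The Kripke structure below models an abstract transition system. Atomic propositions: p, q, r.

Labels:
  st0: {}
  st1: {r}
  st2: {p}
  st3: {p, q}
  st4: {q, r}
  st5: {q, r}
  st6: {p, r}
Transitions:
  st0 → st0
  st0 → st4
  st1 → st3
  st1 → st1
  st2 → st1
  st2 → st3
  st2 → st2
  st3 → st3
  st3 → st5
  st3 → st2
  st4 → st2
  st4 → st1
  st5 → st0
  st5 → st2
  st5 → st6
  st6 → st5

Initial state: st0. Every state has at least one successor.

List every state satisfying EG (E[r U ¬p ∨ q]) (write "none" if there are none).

States satisfying E[r U ¬p ∨ q]: {st0, st1, st3, st4, st5, st6}.
States satisfying EG (E[r U ¬p ∨ q]): {st0, st1, st3, st4, st5, st6}.

{st0, st1, st3, st4, st5, st6}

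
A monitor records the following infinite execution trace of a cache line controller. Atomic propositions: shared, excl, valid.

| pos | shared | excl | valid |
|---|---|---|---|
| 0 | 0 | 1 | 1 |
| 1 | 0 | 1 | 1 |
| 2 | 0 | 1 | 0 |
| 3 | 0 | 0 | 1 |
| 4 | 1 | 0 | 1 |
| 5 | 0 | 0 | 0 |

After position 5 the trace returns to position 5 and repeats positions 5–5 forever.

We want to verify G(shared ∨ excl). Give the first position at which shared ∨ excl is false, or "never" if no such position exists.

Check shared ∨ excl at each position in order: 0 ✓, 1 ✓, 2 ✓.
At position 3 the labels are {valid}, so shared ∨ excl is false there. This is the first violation.

3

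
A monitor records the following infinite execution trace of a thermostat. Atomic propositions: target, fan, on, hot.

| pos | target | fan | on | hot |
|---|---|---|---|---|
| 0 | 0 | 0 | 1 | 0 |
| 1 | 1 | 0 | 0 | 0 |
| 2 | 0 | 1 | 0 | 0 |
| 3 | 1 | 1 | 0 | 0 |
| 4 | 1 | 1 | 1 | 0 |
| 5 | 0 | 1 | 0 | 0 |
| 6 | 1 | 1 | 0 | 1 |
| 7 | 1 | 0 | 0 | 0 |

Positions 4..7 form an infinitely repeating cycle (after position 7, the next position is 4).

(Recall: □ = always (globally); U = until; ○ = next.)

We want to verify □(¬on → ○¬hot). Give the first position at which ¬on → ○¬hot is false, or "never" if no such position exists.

Check ¬on → ○¬hot at each position in order: 0 ✓, 1 ✓, 2 ✓, 3 ✓, 4 ✓.
At position 5 the labels are {fan} and the next position 6 has {fan, hot, target}, so ¬on → ○¬hot is false there. This is the first violation.

5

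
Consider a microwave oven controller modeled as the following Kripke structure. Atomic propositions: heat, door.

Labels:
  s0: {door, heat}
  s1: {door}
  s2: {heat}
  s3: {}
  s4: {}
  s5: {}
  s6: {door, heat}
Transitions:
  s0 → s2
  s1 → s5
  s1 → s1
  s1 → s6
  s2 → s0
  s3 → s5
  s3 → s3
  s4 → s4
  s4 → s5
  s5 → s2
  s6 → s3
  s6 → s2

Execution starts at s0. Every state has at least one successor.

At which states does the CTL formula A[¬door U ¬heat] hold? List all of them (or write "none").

States satisfying ¬door: {s2, s3, s4, s5}.
States satisfying ¬heat: {s1, s3, s4, s5}.
States satisfying A[¬door U ¬heat]: {s1, s3, s4, s5}.

{s1, s3, s4, s5}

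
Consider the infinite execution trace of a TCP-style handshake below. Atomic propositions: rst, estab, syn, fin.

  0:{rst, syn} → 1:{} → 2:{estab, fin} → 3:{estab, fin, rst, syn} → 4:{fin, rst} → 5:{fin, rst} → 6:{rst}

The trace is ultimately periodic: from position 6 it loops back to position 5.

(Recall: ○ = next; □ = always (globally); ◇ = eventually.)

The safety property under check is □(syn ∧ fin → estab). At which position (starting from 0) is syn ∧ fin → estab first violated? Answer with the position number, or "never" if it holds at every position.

never

syn ∧ fin → estab holds at every position 0..6, and those are all the positions the trace ever visits, so the invariant □(syn ∧ fin → estab) is never violated.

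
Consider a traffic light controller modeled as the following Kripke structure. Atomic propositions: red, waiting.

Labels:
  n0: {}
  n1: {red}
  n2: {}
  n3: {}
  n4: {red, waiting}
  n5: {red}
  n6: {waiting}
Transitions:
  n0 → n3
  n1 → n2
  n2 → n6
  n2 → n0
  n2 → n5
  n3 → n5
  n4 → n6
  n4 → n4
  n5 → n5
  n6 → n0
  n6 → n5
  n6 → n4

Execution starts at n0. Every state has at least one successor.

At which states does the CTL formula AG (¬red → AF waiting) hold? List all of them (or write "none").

States satisfying ¬red → AF waiting: {n1, n4, n5, n6}.
States satisfying AG (¬red → AF waiting): {n5}.

{n5}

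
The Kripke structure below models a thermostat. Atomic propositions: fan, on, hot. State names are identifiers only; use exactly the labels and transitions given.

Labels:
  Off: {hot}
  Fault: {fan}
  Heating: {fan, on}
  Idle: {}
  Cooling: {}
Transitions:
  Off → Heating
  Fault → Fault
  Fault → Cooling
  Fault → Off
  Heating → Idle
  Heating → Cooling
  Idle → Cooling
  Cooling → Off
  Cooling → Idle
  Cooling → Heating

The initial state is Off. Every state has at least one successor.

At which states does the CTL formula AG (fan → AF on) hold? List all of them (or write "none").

States satisfying fan → AF on: {Off, Heating, Idle, Cooling}.
States satisfying AG (fan → AF on): {Off, Heating, Idle, Cooling}.

{Off, Heating, Idle, Cooling}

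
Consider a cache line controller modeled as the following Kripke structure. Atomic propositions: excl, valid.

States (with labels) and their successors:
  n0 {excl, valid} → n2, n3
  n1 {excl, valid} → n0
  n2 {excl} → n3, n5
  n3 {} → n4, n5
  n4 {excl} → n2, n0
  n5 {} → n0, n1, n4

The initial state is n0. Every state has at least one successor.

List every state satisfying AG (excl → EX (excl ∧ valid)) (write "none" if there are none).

none

States satisfying excl → EX (excl ∧ valid): {n1, n3, n4, n5}.
States satisfying AG (excl → EX (excl ∧ valid)): ∅.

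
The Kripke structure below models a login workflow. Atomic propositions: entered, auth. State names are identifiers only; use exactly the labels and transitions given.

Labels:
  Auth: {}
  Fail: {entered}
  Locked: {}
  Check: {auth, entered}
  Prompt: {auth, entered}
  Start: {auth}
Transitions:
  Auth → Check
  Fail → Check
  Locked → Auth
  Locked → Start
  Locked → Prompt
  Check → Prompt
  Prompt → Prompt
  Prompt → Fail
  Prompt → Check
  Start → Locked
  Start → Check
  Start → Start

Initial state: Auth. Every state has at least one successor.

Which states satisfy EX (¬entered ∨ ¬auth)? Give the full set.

States satisfying ¬entered ∨ ¬auth: {Auth, Fail, Locked, Start}.
States satisfying EX (¬entered ∨ ¬auth): {Locked, Prompt, Start}.

{Locked, Prompt, Start}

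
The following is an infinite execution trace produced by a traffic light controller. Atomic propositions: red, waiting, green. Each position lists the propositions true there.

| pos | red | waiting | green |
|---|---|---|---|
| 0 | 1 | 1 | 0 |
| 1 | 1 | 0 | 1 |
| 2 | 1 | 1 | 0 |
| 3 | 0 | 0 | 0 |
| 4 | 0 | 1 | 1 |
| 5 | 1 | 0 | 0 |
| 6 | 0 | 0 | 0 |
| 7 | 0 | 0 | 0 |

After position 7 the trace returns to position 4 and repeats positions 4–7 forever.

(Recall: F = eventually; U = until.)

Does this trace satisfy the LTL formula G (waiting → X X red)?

Violated

waiting → X X red must hold at every position from 0 onward. It fails at position 2, so G (waiting → X X red) is false.
Positions where waiting holds: 0, 2, 4.
Check X X red at each: 0→ok, 2→fails, 4→fails.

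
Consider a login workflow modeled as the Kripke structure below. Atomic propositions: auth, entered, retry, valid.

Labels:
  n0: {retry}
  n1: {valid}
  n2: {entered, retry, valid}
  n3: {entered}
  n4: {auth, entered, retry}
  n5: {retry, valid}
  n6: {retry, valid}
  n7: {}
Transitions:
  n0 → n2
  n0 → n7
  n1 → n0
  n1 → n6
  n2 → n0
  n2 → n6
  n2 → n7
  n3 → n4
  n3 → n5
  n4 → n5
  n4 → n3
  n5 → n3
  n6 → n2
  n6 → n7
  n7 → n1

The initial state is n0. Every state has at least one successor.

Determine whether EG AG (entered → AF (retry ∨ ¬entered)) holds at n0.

States satisfying AG (entered → AF (retry ∨ ¬entered)): {n0, n1, n2, n3, n4, n5, n6, n7}.
States satisfying EG AG (entered → AF (retry ∨ ¬entered)): {n0, n1, n2, n3, n4, n5, n6, n7}.
n0 ∈ Sat(EG AG (entered → AF (retry ∨ ¬entered))).

Satisfied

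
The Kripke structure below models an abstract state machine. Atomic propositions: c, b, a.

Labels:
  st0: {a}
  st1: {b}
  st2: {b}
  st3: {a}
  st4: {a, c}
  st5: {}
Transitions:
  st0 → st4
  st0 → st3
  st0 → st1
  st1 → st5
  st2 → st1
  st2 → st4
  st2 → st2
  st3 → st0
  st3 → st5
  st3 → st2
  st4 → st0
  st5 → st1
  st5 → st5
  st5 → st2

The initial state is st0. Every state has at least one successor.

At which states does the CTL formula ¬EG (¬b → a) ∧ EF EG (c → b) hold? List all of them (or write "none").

States satisfying ¬b → a: {st0, st1, st2, st3, st4}.
States satisfying EG (¬b → a): {st0, st2, st3, st4}.
States satisfying ¬EG (¬b → a): {st1, st5}.
States satisfying EG (c → b): {st0, st1, st2, st3, st5}.
States satisfying EF EG (c → b): {st0, st1, st2, st3, st4, st5}.
States satisfying ¬EG (¬b → a) ∧ EF EG (c → b): {st1, st5}.

{st1, st5}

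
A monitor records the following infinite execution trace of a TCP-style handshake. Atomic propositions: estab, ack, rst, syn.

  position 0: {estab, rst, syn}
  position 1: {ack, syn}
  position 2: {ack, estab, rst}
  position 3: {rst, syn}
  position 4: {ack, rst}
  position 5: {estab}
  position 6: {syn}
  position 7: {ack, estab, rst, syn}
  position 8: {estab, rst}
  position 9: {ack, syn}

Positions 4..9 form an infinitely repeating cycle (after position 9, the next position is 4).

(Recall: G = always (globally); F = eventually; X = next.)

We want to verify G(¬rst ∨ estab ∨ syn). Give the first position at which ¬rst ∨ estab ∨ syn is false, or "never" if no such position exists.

Check ¬rst ∨ estab ∨ syn at each position in order: 0 ✓, 1 ✓, 2 ✓, 3 ✓.
At position 4 the labels are {ack, rst}, so ¬rst ∨ estab ∨ syn is false there. This is the first violation.

4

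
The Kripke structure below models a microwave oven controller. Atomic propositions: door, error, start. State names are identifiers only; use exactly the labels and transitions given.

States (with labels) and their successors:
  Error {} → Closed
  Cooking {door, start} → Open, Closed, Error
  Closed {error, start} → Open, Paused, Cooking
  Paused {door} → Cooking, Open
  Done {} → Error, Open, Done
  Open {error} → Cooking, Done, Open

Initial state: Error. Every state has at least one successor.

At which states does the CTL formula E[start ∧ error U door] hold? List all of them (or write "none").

States satisfying start ∧ error: {Closed}.
States satisfying door: {Cooking, Paused}.
States satisfying E[start ∧ error U door]: {Cooking, Closed, Paused}.

{Cooking, Closed, Paused}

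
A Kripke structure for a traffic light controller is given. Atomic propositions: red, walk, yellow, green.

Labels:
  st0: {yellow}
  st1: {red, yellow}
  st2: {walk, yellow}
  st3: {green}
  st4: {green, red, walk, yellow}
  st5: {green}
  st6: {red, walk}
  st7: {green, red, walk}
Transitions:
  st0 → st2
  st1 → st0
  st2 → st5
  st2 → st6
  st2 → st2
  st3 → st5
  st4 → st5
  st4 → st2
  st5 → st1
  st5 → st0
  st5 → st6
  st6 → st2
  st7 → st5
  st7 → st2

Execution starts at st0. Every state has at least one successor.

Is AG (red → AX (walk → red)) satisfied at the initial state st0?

Violated

States satisfying red → AX (walk → red): {st0, st1, st2, st3, st5}.
States satisfying AG (red → AX (walk → red)): ∅.
st6 is reachable from st0 and violates red → AX (walk → red), so AG fails at st0.
st0 ∉ Sat(AG (red → AX (walk → red))).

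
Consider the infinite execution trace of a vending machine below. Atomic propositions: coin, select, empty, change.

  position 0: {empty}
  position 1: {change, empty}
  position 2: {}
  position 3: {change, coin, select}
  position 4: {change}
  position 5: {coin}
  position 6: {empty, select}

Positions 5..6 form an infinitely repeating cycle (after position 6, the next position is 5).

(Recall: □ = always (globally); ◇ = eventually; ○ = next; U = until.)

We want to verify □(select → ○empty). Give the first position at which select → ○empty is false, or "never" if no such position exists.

Check select → ○empty at each position in order: 0 ✓, 1 ✓, 2 ✓.
At position 3 the labels are {change, coin, select} and the next position 4 has {change}, so select → ○empty is false there. This is the first violation.

3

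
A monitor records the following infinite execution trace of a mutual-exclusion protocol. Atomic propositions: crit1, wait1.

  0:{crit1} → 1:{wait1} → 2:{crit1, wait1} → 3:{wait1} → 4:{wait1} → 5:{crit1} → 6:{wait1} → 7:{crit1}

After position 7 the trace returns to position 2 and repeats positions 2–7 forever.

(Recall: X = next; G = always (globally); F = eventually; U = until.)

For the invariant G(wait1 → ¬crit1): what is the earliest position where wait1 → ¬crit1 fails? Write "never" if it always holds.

2

Check wait1 → ¬crit1 at each position in order: 0 ✓, 1 ✓.
At position 2 the labels are {crit1, wait1}, so wait1 → ¬crit1 is false there. This is the first violation.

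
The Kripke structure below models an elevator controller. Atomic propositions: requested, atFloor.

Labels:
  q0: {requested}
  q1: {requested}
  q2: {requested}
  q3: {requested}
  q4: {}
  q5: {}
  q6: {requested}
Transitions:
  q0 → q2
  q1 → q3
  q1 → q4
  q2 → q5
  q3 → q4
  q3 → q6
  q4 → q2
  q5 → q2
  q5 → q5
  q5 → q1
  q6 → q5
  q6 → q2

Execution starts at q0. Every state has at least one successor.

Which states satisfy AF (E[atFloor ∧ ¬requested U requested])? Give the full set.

{q0, q1, q2, q3, q4, q6}

States satisfying E[atFloor ∧ ¬requested U requested]: {q0, q1, q2, q3, q6}.
States satisfying AF (E[atFloor ∧ ¬requested U requested]): {q0, q1, q2, q3, q4, q6}.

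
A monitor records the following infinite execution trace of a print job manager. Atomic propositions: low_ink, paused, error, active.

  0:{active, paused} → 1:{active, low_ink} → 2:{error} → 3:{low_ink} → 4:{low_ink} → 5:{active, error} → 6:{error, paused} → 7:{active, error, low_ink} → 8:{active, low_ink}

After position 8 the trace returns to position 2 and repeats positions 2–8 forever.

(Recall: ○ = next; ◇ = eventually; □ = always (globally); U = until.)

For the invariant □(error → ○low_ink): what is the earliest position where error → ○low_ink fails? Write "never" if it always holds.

Check error → ○low_ink at each position in order: 0 ✓, 1 ✓, 2 ✓, 3 ✓, 4 ✓.
At position 5 the labels are {active, error} and the next position 6 has {error, paused}, so error → ○low_ink is false there. This is the first violation.

5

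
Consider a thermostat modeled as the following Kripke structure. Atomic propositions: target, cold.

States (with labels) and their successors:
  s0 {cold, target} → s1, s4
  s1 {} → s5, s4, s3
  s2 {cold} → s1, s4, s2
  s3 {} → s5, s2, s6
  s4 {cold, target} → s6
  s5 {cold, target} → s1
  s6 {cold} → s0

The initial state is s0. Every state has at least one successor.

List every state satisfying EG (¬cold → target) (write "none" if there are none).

States satisfying ¬cold → target: {s0, s2, s4, s5, s6}.
States satisfying EG (¬cold → target): {s0, s2, s4, s6}.

{s0, s2, s4, s6}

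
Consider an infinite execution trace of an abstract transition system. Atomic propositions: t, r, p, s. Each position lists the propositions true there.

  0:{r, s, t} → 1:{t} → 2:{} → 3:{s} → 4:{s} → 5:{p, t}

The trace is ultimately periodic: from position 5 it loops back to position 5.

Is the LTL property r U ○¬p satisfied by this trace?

Satisfied

Walking from position 0: ○¬p first holds at position 0, and r holds at every earlier position along the way, so r U ○¬p holds.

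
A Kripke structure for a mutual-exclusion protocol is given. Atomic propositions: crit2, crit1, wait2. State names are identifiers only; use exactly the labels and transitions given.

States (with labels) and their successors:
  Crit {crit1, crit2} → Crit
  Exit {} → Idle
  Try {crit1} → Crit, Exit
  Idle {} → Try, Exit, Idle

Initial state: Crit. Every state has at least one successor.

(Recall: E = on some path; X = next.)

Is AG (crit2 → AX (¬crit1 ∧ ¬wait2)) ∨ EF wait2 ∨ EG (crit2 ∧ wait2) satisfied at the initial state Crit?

Does not hold

States satisfying crit2 → AX (¬crit1 ∧ ¬wait2): {Exit, Try, Idle}.
States satisfying AG (crit2 → AX (¬crit1 ∧ ¬wait2)): ∅.
States satisfying wait2: ∅.
States satisfying EF wait2: ∅.
States satisfying crit2 ∧ wait2: ∅.
States satisfying EG (crit2 ∧ wait2): ∅.
States satisfying EF wait2 ∨ EG (crit2 ∧ wait2): ∅.
States satisfying AG (crit2 → AX (¬crit1 ∧ ¬wait2)) ∨ EF wait2 ∨ EG (crit2 ∧ wait2): ∅.
Crit ∉ Sat(AG (crit2 → AX (¬crit1 ∧ ¬wait2)) ∨ EF wait2 ∨ EG (crit2 ∧ wait2)).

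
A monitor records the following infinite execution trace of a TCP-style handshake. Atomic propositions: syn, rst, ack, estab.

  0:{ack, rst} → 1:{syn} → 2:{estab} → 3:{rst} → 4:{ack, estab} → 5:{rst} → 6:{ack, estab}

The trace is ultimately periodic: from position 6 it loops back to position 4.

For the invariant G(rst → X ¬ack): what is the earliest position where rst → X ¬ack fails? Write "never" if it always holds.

3

Check rst → X ¬ack at each position in order: 0 ✓, 1 ✓, 2 ✓.
At position 3 the labels are {rst} and the next position 4 has {ack, estab}, so rst → X ¬ack is false there. This is the first violation.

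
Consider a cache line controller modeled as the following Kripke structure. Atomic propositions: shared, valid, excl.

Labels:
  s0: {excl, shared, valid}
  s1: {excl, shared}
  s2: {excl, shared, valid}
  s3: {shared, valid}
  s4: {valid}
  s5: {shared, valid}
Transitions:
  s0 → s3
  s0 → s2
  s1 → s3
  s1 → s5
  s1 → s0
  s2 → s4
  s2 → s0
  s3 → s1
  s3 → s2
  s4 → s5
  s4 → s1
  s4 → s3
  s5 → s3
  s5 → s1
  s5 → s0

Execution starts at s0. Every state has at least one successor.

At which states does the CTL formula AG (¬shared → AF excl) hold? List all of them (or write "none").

States satisfying ¬shared → AF excl: {s0, s1, s2, s3, s4, s5}.
States satisfying AG (¬shared → AF excl): {s0, s1, s2, s3, s4, s5}.

{s0, s1, s2, s3, s4, s5}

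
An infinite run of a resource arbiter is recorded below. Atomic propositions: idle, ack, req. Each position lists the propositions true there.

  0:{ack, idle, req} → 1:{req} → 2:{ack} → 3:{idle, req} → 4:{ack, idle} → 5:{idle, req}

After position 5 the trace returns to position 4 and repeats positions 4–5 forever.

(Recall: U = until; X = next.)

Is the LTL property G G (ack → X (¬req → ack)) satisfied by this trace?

Yes

G (ack → X (¬req → ack)) holds at every position 0..5, and those are all positions ever visited, so G G (ack → X (¬req → ack)) holds.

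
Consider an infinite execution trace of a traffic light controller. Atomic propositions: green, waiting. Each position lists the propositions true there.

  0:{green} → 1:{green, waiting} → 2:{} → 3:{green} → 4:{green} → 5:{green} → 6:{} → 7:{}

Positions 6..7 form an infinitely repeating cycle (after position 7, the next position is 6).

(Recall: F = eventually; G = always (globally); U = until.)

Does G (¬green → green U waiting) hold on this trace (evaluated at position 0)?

Violated

¬green → green U waiting must hold at every position from 0 onward. It fails at position 2, so G (¬green → green U waiting) is false.
Positions where ¬green holds: 2, 6, 7.
Check green U waiting at each: 2→fails, 6→fails, 7→fails.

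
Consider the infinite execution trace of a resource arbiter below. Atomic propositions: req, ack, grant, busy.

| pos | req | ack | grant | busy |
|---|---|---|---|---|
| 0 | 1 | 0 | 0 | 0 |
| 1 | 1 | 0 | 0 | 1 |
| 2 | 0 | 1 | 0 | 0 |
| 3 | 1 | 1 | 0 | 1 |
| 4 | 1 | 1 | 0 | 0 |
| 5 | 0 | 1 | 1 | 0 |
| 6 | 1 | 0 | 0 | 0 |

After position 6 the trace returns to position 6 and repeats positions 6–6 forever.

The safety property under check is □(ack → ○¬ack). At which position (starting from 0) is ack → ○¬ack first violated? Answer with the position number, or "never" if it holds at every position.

2

Check ack → ○¬ack at each position in order: 0 ✓, 1 ✓.
At position 2 the labels are {ack} and the next position 3 has {ack, busy, req}, so ack → ○¬ack is false there. This is the first violation.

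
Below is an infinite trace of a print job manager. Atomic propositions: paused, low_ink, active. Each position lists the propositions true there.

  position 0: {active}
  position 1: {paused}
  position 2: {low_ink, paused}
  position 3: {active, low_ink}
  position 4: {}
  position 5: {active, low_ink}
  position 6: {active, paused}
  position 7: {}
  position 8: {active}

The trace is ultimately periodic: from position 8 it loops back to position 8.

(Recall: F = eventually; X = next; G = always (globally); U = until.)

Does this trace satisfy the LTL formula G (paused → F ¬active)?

Satisfied

paused → F ¬active holds at every position 0..8, and those are all positions ever visited, so G (paused → F ¬active) holds.
Positions where paused holds: 1, 2, 6.
Check F ¬active at each: 1→ok, 2→ok, 6→ok.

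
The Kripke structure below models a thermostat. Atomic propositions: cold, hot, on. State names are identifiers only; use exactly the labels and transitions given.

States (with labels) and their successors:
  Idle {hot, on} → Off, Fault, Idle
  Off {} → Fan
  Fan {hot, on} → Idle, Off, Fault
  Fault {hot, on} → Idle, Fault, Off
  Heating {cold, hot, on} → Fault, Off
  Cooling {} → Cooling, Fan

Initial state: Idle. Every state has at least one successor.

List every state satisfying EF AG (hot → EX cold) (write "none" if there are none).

States satisfying AG (hot → EX cold): ∅.
States satisfying EF AG (hot → EX cold): ∅.

none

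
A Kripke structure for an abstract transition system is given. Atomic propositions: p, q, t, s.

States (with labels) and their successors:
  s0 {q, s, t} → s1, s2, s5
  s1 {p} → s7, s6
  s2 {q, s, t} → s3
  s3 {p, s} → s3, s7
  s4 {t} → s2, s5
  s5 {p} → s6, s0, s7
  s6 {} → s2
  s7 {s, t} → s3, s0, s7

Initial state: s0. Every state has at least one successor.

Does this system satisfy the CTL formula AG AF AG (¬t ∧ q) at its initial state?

Does not hold

States satisfying AF AG (¬t ∧ q): ∅.
States satisfying AG AF AG (¬t ∧ q): ∅.
s0 is reachable from s0 and violates AF AG (¬t ∧ q), so AG fails at s0.
s0 ∉ Sat(AG AF AG (¬t ∧ q)).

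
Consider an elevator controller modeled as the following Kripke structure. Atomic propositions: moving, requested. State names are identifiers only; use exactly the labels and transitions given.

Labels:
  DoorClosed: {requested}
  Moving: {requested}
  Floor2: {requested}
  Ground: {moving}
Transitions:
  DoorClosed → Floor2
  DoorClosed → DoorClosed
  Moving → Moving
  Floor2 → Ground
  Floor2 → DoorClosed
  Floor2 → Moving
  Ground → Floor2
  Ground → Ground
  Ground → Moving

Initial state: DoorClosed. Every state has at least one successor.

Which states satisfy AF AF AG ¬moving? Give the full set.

{Moving}

States satisfying AF AG ¬moving: {Moving}.
States satisfying AF AF AG ¬moving: {Moving}.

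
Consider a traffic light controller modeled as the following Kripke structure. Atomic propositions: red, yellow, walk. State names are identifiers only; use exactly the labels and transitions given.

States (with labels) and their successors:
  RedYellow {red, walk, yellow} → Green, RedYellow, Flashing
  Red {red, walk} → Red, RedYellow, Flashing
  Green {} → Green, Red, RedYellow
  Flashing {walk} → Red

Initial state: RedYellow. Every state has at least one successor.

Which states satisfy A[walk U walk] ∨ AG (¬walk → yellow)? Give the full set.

States satisfying walk: {RedYellow, Red, Flashing}.
States satisfying A[walk U walk]: {RedYellow, Red, Flashing}.
States satisfying ¬walk → yellow: {RedYellow, Red, Flashing}.
States satisfying AG (¬walk → yellow): ∅.
States satisfying A[walk U walk] ∨ AG (¬walk → yellow): {RedYellow, Red, Flashing}.

{RedYellow, Red, Flashing}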